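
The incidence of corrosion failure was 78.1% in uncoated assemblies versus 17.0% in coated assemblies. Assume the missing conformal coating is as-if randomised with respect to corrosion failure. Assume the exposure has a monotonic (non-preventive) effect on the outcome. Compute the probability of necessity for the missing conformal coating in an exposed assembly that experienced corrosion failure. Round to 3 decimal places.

p₁ = 0.781, p₀ = 0.17.
Under exogeneity and monotonicity, PN = (p₁ − p₀) / p₁.
PN = (0.781 − 0.17) / 0.781 = 0.611 / 0.781 ≈ 0.7823

PN ≈ 0.782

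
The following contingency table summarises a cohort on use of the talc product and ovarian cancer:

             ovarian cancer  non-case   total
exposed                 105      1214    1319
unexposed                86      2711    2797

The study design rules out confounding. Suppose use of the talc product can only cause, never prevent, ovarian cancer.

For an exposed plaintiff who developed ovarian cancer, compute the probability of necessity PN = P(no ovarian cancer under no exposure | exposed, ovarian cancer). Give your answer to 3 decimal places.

p₁ = P(outcome | exposed) = 105/1319 = 0.079606
p₀ = P(outcome | unexposed) = 86/2797 = 0.030747
Under exogeneity and monotonicity, PN = (p₁ − p₀) / p₁.
PN = (0.079606 − 0.030747) / 0.079606 = 0.048859 / 0.079606 ≈ 0.6138

PN ≈ 0.614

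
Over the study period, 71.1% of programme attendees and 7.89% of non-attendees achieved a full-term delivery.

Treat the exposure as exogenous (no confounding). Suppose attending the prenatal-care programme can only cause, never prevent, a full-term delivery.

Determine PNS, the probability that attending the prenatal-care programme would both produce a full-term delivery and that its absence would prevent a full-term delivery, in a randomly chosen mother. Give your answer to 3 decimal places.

p₁ = 0.711, p₀ = 0.0789.
Under exogeneity and monotonicity, PNS = p₁ − p₀.
PNS = 0.711 − 0.0789 = 0.6321

PNS ≈ 0.632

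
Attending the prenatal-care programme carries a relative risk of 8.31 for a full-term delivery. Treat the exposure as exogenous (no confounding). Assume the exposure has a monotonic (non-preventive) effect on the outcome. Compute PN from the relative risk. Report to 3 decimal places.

Under exogeneity and monotonicity, PN = (RR − 1) / RR = 1 − 1/RR.
PN = (8.31 − 1) / 8.31 = 7.31 / 8.31 ≈ 0.8797

PN ≈ 0.880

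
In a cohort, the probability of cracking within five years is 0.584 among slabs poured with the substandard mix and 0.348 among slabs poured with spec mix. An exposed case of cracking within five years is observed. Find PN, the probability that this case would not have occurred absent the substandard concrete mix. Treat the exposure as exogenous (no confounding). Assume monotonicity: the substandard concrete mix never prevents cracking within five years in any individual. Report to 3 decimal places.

PN ≈ 0.404

Let p₁ = 0.584, p₀ = 0.348.
Under exogeneity and monotonicity, PN = (p₁ − p₀) / p₁.
PN = (0.584 − 0.348) / 0.584 = 0.236 / 0.584 ≈ 0.4041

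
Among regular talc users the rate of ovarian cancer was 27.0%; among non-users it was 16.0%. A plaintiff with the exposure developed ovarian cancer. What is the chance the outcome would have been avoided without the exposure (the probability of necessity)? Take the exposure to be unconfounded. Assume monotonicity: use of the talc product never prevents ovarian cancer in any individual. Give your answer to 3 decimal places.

PN ≈ 0.407

p₁ = 0.27, p₀ = 0.16.
Under exogeneity and monotonicity, PN = (p₁ − p₀) / p₁.
PN = (0.27 − 0.16) / 0.27 = 0.11 / 0.27 ≈ 0.4074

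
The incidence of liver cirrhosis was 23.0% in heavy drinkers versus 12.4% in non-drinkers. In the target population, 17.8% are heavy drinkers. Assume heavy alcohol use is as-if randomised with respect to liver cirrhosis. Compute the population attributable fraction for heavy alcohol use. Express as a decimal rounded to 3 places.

PAF ≈ 0.132

p₁ = 0.23, p₀ = 0.124.
Overall risk P(Y=1) = π·p₁ + (1−π)·p₀ = 0.178×0.23 + 0.822×0.124 = 0.14287.
Under exogeneity, PAF = [P(Y=1) − p₀] / P(Y=1).
PAF = (0.14287 − 0.124) / 0.14287 ≈ 0.1321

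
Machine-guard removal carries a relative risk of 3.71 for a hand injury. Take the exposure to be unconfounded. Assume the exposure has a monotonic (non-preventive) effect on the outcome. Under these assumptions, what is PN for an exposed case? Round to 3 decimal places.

Under exogeneity and monotonicity, PN = (RR − 1) / RR = 1 − 1/RR.
PN = (3.71 − 1) / 3.71 = 2.71 / 3.71 ≈ 0.7305

PN ≈ 0.730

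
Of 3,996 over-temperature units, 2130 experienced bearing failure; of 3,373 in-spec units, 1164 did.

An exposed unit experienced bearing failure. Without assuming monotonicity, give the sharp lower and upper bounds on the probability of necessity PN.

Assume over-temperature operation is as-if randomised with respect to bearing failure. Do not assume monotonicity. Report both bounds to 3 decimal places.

0.353 ≤ PN ≤ 1.000

p₁ = P(outcome | exposed) = 2130/3996 = 0.53303
p₀ = P(outcome | unexposed) = 1164/3373 = 0.34509
Under exogeneity alone the bounds on PN are max{0,(p₁−p₀)/p₁} ≤ PN ≤ min{1,(1−p₀)/p₁}.
  lower = (p₁ − p₀)/p₁ = 0.18794 / 0.53303 ≈ 0.3526
  upper = min{1, (1 − p₀)/p₁} = 0.65491 / 0.53303 ≈ 1.2286 → capped at 1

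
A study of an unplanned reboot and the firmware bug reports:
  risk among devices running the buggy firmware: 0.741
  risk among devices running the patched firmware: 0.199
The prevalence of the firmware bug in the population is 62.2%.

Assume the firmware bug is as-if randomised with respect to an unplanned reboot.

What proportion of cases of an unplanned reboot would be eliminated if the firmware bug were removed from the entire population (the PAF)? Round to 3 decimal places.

Let p₁ = 0.741, p₀ = 0.199.
Overall risk P(Y=1) = π·p₁ + (1−π)·p₀ = 0.622×0.741 + 0.378×0.199 = 0.53612.
Under exogeneity, PAF = [P(Y=1) − p₀] / P(Y=1).
PAF = (0.53612 − 0.199) / 0.53612 ≈ 0.6288

PAF ≈ 0.629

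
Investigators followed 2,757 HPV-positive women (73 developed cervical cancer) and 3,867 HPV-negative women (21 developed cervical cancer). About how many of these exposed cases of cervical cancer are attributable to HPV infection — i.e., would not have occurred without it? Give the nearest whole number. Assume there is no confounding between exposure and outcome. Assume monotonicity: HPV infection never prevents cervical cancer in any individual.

about 58 cases

p₁ = P(outcome | exposed) = 73/2757 = 0.026478
p₀ = P(outcome | unexposed) = 21/3867 = 0.0054306
PN = (p₁ − p₀)/p₁ = (0.026478 − 0.0054306) / 0.026478 ≈ 0.79490.
Attributable cases ≈ PN × (exposed cases) = 0.79490 × 73 ≈ 58.03.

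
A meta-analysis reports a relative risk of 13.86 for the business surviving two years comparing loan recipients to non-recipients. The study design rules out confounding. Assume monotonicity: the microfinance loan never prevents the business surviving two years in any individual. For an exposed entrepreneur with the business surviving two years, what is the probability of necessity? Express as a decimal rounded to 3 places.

Under exogeneity and monotonicity, PN = (RR − 1) / RR = 1 − 1/RR.
PN = (13.86 − 1) / 13.86 = 12.86 / 13.86 ≈ 0.9278

PN ≈ 0.928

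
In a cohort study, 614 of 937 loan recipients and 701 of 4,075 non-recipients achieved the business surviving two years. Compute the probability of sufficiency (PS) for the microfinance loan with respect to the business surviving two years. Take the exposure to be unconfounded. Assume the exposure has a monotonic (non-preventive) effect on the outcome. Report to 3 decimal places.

PS ≈ 0.584

p₁ = P(outcome | exposed) = 614/937 = 0.65528
p₀ = P(outcome | unexposed) = 701/4075 = 0.17202
Under exogeneity and monotonicity, PS = (p₁ − p₀) / (1 − p₀).
PS = (0.65528 − 0.17202) / (1 − 0.17202) = 0.48326 / 0.82798 ≈ 0.5837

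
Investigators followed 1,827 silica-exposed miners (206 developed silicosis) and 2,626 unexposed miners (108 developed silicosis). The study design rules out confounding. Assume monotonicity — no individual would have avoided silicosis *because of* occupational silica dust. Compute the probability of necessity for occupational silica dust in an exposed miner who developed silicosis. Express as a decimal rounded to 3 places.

PN ≈ 0.635

p₁ = P(outcome | exposed) = 206/1827 = 0.11275
p₀ = P(outcome | unexposed) = 108/2626 = 0.041127
Under exogeneity and monotonicity, PN = (p₁ − p₀) / p₁.
PN = (0.11275 − 0.041127) / 0.11275 = 0.071626 / 0.11275 ≈ 0.6352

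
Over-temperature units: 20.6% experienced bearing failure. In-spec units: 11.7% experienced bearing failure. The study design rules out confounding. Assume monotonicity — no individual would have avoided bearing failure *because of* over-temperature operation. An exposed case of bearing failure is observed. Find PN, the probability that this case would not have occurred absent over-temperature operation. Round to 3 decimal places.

PN ≈ 0.432

p₁ = 0.206, p₀ = 0.117.
Under exogeneity and monotonicity, PN = (p₁ − p₀) / p₁.
PN = (0.206 − 0.117) / 0.206 = 0.089 / 0.206 ≈ 0.4320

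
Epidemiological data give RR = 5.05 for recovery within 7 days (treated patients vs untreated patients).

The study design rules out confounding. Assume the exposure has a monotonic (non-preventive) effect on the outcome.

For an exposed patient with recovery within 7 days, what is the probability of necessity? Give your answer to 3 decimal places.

PN ≈ 0.802

Under exogeneity and monotonicity, PN = (RR − 1) / RR = 1 − 1/RR.
PN = (5.05 − 1) / 5.05 = 4.05 / 5.05 ≈ 0.8020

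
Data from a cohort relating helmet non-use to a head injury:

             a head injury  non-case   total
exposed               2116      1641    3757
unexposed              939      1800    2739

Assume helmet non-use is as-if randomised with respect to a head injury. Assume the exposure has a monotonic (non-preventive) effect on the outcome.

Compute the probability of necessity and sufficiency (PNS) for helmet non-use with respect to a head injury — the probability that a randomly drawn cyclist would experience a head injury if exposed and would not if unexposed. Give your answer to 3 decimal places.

PNS ≈ 0.220

p₁ = P(outcome | exposed) = 2116/3757 = 0.56322
p₀ = P(outcome | unexposed) = 939/2739 = 0.34283
Under exogeneity and monotonicity, PNS = p₁ − p₀.
PNS = 0.56322 − 0.34283 = 0.22039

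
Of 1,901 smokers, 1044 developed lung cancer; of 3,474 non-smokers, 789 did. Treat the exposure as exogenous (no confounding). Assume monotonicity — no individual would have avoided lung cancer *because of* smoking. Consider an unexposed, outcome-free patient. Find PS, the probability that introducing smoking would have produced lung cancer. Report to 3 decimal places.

PS ≈ 0.417

p₁ = P(outcome | exposed) = 1044/1901 = 0.54918
p₀ = P(outcome | unexposed) = 789/3474 = 0.22712
Under exogeneity and monotonicity, PS = (p₁ − p₀) / (1 − p₀).
PS = (0.54918 − 0.22712) / (1 − 0.22712) = 0.32207 / 0.77288 ≈ 0.4167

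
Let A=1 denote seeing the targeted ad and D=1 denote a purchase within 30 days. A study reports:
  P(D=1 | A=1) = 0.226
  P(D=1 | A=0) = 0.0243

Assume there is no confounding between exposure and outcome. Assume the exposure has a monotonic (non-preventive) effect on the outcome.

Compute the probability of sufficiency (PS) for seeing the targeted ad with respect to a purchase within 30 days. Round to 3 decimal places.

PS ≈ 0.207

Let p₁ = 0.226, p₀ = 0.0243.
Under exogeneity and monotonicity, PS = (p₁ − p₀) / (1 − p₀).
PS = (0.226 − 0.0243) / (1 − 0.0243) = 0.2017 / 0.9757 ≈ 0.2067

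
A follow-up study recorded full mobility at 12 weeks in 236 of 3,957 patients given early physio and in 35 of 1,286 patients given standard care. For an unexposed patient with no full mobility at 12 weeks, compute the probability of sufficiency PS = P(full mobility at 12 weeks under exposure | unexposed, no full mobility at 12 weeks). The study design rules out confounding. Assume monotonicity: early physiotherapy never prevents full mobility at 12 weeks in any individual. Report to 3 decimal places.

p₁ = P(outcome | exposed) = 236/3957 = 0.059641
p₀ = P(outcome | unexposed) = 35/1286 = 0.027216
Under exogeneity and monotonicity, PS = (p₁ − p₀) / (1 − p₀).
PS = (0.059641 − 0.027216) / (1 − 0.027216) = 0.032425 / 0.97278 ≈ 0.0333

PS ≈ 0.033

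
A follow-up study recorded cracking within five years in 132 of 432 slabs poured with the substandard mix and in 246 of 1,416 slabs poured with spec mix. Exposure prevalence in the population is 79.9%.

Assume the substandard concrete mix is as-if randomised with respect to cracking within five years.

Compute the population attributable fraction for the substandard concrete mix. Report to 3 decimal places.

p₁ = P(outcome | exposed) = 132/432 = 0.30556
p₀ = P(outcome | unexposed) = 246/1416 = 0.17373
Overall risk P(Y=1) = π·p₁ + (1−π)·p₀ = 0.799×0.30556 + 0.201×0.17373 = 0.27906.
Under exogeneity, PAF = [P(Y=1) − p₀] / P(Y=1).
PAF = (0.27906 − 0.17373) / 0.27906 ≈ 0.3774

PAF ≈ 0.377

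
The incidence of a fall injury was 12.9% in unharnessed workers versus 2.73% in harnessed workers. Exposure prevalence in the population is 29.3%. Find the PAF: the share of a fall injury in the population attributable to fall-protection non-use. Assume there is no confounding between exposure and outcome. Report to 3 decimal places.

p₁ = 0.129, p₀ = 0.0273.
Overall risk P(Y=1) = π·p₁ + (1−π)·p₀ = 0.293×0.129 + 0.707×0.0273 = 0.057098.
Under exogeneity, PAF = [P(Y=1) − p₀] / P(Y=1).
PAF = (0.057098 − 0.0273) / 0.057098 ≈ 0.5219

PAF ≈ 0.522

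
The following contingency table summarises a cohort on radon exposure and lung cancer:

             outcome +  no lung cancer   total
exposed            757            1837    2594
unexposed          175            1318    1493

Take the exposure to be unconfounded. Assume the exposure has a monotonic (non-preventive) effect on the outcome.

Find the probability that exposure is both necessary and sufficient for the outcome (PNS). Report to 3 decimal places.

p₁ = P(outcome | exposed) = 757/2594 = 0.29183
p₀ = P(outcome | unexposed) = 175/1493 = 0.11721
Under exogeneity and monotonicity, PNS = p₁ − p₀.
PNS = 0.29183 − 0.11721 = 0.17461

PNS ≈ 0.175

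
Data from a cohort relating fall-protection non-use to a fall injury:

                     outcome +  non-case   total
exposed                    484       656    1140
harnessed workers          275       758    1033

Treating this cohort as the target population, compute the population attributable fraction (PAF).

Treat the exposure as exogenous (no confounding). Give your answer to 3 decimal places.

p₁ = P(outcome | exposed) = 484/1140 = 0.42456
p₀ = P(outcome | unexposed) = 275/1033 = 0.26621
Exposure prevalence π = 1140/2173 = 0.52462; overall risk P(Y=1) = 0.34929.
Under exogeneity, PAF = [P(Y=1) − p₀]/P(Y=1).
PAF = (0.34929 − 0.26621) / 0.34929 ≈ 0.2378

PAF ≈ 0.238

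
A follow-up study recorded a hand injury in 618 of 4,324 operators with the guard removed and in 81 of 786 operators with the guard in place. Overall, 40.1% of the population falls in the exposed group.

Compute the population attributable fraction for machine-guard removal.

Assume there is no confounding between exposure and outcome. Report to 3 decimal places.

p₁ = P(outcome | exposed) = 618/4324 = 0.14292
p₀ = P(outcome | unexposed) = 81/786 = 0.10305
Overall risk P(Y=1) = π·p₁ + (1−π)·p₀ = 0.401×0.14292 + 0.599×0.10305 = 0.11904.
Under exogeneity, PAF = [P(Y=1) − p₀] / P(Y=1).
PAF = (0.11904 − 0.10305) / 0.11904 ≈ 0.1343

PAF ≈ 0.134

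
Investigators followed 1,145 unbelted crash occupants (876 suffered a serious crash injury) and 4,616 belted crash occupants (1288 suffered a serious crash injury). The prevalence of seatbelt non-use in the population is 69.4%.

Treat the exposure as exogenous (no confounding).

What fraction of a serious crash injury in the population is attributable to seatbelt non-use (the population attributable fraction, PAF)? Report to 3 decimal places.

p₁ = P(outcome | exposed) = 876/1145 = 0.76507
p₀ = P(outcome | unexposed) = 1288/4616 = 0.27903
Overall risk P(Y=1) = π·p₁ + (1−π)·p₀ = 0.694×0.76507 + 0.306×0.27903 = 0.61634.
Under exogeneity, PAF = [P(Y=1) − p₀] / P(Y=1).
PAF = (0.61634 − 0.27903) / 0.61634 ≈ 0.5473

PAF ≈ 0.547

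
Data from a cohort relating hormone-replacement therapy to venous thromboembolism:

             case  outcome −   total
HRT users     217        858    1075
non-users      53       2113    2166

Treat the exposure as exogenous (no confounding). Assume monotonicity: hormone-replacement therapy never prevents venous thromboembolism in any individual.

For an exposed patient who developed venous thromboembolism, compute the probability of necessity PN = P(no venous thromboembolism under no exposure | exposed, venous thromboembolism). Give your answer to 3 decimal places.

PN ≈ 0.879

p₁ = P(outcome | exposed) = 217/1075 = 0.20186
p₀ = P(outcome | unexposed) = 53/2166 = 0.024469
Under exogeneity and monotonicity, PN = (p₁ − p₀) / p₁.
PN = (0.20186 − 0.024469) / 0.20186 = 0.17739 / 0.20186 ≈ 0.8788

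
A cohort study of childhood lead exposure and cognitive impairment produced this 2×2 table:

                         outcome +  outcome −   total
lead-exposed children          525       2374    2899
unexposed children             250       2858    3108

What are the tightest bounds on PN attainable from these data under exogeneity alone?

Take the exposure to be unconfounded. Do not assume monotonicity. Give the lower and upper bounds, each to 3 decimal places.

0.556 ≤ PN ≤ 1.000

p₁ = P(outcome | exposed) = 525/2899 = 0.1811
p₀ = P(outcome | unexposed) = 250/3108 = 0.080438
Under exogeneity alone the bounds on PN are max{0,(p₁−p₀)/p₁} ≤ PN ≤ min{1,(1−p₀)/p₁}.
  lower = (p₁ − p₀)/p₁ = 0.10066 / 0.1811 ≈ 0.5558
  upper = min{1, (1 − p₀)/p₁} = 0.91956 / 0.1811 ≈ 5.0777 → capped at 1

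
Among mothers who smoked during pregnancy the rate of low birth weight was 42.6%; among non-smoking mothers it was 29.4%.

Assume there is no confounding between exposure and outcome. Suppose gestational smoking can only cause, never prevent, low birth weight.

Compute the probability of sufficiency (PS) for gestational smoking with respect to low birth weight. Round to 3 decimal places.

PS ≈ 0.187

p₁ = 0.426, p₀ = 0.294.
Under exogeneity and monotonicity, PS = (p₁ − p₀) / (1 − p₀).
PS = (0.426 − 0.294) / (1 − 0.294) = 0.132 / 0.706 ≈ 0.1870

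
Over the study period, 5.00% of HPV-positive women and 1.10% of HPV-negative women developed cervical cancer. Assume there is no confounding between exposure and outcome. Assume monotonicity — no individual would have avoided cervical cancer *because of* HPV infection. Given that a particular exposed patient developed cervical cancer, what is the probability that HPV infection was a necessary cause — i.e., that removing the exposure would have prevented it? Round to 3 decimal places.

PN ≈ 0.780

p₁ = 0.05, p₀ = 0.011.
Under exogeneity and monotonicity, PN = (p₁ − p₀) / p₁.
PN = (0.05 − 0.011) / 0.05 = 0.039 / 0.05 ≈ 0.7800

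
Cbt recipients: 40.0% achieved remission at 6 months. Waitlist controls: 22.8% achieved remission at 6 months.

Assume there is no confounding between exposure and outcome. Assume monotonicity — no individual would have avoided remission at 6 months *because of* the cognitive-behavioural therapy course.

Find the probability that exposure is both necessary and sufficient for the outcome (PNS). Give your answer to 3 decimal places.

PNS ≈ 0.172

p₁ = 0.4, p₀ = 0.228.
Under exogeneity and monotonicity, PNS = p₁ − p₀.
PNS = 0.4 − 0.228 = 0.172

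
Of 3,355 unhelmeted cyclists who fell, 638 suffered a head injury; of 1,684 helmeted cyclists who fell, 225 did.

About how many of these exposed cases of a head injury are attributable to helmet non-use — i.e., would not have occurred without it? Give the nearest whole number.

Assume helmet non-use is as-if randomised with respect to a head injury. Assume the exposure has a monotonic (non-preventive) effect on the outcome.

p₁ = P(outcome | exposed) = 638/3355 = 0.19016
p₀ = P(outcome | unexposed) = 225/1684 = 0.13361
PN = (p₁ − p₀)/p₁ = (0.19016 − 0.13361) / 0.19016 ≈ 0.29739.
Attributable cases ≈ PN × (exposed cases) = 0.29739 × 638 ≈ 189.74.

about 190 cases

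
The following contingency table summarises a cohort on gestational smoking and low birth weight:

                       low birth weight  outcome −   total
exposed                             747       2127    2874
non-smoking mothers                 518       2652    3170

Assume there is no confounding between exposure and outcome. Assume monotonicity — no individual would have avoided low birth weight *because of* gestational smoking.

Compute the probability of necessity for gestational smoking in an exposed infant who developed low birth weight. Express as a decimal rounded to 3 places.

PN ≈ 0.371

p₁ = P(outcome | exposed) = 747/2874 = 0.25992
p₀ = P(outcome | unexposed) = 518/3170 = 0.16341
Under exogeneity and monotonicity, PN = (p₁ − p₀)/p₁.
PN = (0.25992 − 0.16341) / 0.25992 ≈ 0.3713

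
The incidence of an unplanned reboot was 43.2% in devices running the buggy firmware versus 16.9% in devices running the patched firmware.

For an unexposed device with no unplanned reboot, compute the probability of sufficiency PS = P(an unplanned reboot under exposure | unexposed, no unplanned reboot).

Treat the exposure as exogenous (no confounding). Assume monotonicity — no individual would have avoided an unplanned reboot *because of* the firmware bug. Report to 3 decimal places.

p₁ = 0.432, p₀ = 0.169.
Under exogeneity and monotonicity, PS = (p₁ − p₀) / (1 − p₀).
PS = (0.432 − 0.169) / (1 − 0.169) = 0.263 / 0.831 ≈ 0.3165

PS ≈ 0.316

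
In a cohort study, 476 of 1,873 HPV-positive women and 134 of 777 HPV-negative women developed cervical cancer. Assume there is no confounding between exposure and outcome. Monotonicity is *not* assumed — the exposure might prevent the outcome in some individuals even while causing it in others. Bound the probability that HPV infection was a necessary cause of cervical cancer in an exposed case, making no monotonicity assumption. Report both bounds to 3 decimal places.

p₁ = P(outcome | exposed) = 476/1873 = 0.25414
p₀ = P(outcome | unexposed) = 134/777 = 0.17246
Under exogeneity alone the bounds on PN are max{0,(p₁−p₀)/p₁} ≤ PN ≤ min{1,(1−p₀)/p₁}.
  lower = (p₁ − p₀)/p₁ = 0.08168 / 0.25414 ≈ 0.3214
  upper = min{1, (1 − p₀)/p₁} = 0.82754 / 0.25414 ≈ 3.2563 → capped at 1

0.321 ≤ PN ≤ 1.000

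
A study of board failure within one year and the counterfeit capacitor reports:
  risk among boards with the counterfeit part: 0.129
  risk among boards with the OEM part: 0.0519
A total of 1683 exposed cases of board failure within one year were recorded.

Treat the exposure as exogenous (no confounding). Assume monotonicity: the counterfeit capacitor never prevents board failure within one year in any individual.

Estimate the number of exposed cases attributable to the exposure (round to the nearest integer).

about 1006 cases

Let p₁ = 0.129, p₀ = 0.0519.
PN = (p₁ − p₀)/p₁ = (0.129 − 0.0519) / 0.129 ≈ 0.59767.
Attributable cases ≈ PN × (exposed cases) = 0.59767 × 1683 ≈ 1005.89.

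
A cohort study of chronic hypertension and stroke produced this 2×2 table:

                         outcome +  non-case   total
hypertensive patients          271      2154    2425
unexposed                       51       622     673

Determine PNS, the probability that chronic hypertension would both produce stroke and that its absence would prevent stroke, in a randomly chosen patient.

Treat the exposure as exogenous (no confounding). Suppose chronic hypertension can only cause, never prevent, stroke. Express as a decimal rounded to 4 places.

PNS ≈ 0.0360

p₁ = P(outcome | exposed) = 271/2425 = 0.11175
p₀ = P(outcome | unexposed) = 51/673 = 0.07578
Under exogeneity and monotonicity, PNS = p₁ − p₀.
PNS = 0.11175 − 0.07578 = 0.035972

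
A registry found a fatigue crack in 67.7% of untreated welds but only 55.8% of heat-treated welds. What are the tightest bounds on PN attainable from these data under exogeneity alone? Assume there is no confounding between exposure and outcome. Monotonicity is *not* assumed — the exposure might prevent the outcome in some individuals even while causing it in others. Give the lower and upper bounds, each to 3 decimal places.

p₁ = 0.677, p₀ = 0.558.
Under exogeneity alone the bounds on PN are max{0,(p₁−p₀)/p₁} ≤ PN ≤ min{1,(1−p₀)/p₁}.
  lower = (p₁ − p₀)/p₁ = 0.119 / 0.677 ≈ 0.1758
  upper = min{1, (1 − p₀)/p₁} = 0.442 / 0.677 ≈ 0.6529

0.176 ≤ PN ≤ 0.653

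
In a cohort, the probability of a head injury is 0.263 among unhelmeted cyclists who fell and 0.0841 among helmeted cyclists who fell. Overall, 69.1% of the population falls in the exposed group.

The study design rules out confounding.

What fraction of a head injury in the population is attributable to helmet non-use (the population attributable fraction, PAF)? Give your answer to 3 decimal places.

PAF ≈ 0.595

Let p₁ = 0.263, p₀ = 0.0841.
Overall risk P(Y=1) = π·p₁ + (1−π)·p₀ = 0.691×0.263 + 0.309×0.0841 = 0.20772.
Under exogeneity, PAF = [P(Y=1) − p₀] / P(Y=1).
PAF = (0.20772 − 0.0841) / 0.20772 ≈ 0.5951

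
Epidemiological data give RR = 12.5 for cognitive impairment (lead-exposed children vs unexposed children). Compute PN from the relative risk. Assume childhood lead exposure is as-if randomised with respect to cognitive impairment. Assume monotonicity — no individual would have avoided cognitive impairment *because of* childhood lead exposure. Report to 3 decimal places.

Under exogeneity and monotonicity, PN = (RR − 1) / RR = 1 − 1/RR.
PN = (12.5 − 1) / 12.5 = 11.5 / 12.5 ≈ 0.9200

PN ≈ 0.920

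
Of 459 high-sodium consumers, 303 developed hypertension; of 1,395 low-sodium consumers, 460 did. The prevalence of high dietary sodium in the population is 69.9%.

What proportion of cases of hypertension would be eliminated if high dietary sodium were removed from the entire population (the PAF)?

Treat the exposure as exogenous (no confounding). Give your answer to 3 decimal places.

PAF ≈ 0.412

p₁ = P(outcome | exposed) = 303/459 = 0.66013
p₀ = P(outcome | unexposed) = 460/1395 = 0.32975
Overall risk P(Y=1) = π·p₁ + (1−π)·p₀ = 0.699×0.66013 + 0.301×0.32975 = 0.56069.
Under exogeneity, PAF = [P(Y=1) − p₀] / P(Y=1).
PAF = (0.56069 − 0.32975) / 0.56069 ≈ 0.4119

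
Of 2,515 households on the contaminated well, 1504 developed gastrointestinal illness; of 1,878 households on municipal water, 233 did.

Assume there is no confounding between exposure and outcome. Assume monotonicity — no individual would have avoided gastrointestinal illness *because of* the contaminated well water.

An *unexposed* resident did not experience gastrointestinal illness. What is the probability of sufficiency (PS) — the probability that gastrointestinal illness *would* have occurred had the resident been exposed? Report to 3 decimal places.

p₁ = P(outcome | exposed) = 1504/2515 = 0.59801
p₀ = P(outcome | unexposed) = 233/1878 = 0.12407
Under exogeneity and monotonicity, PS = (p₁ − p₀) / (1 − p₀).
PS = (0.59801 − 0.12407) / (1 − 0.12407) = 0.47394 / 0.87593 ≈ 0.5411

PS ≈ 0.541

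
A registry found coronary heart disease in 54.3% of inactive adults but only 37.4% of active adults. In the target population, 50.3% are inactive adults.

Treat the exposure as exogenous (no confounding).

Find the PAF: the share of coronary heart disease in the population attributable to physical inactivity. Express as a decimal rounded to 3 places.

p₁ = 0.543, p₀ = 0.374.
Overall risk P(Y=1) = π·p₁ + (1−π)·p₀ = 0.503×0.543 + 0.497×0.374 = 0.45901.
Under exogeneity, PAF = [P(Y=1) − p₀] / P(Y=1).
PAF = (0.45901 − 0.374) / 0.45901 ≈ 0.1852

PAF ≈ 0.185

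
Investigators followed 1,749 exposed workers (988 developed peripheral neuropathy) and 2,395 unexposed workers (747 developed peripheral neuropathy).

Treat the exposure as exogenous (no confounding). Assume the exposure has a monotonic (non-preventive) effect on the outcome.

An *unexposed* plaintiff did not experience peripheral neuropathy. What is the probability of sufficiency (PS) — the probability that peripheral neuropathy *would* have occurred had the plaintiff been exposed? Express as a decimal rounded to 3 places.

PS ≈ 0.368

p₁ = P(outcome | exposed) = 988/1749 = 0.56489
p₀ = P(outcome | unexposed) = 747/2395 = 0.3119
Under exogeneity and monotonicity, PS = (p₁ − p₀) / (1 − p₀).
PS = (0.56489 − 0.3119) / (1 − 0.3119) = 0.25299 / 0.6881 ≈ 0.3677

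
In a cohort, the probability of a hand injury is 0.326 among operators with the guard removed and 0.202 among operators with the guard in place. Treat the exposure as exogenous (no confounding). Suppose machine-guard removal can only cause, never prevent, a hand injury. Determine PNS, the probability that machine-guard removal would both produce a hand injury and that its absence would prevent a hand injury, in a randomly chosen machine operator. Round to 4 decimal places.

PNS ≈ 0.1240

Let p₁ = 0.326, p₀ = 0.202.
Under exogeneity and monotonicity, PNS = p₁ − p₀.
PNS = 0.326 − 0.202 = 0.124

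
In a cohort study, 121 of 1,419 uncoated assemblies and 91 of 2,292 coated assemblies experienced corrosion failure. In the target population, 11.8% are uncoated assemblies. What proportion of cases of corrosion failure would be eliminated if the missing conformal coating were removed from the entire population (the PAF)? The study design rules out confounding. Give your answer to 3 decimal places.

p₁ = P(outcome | exposed) = 121/1419 = 0.085271
p₀ = P(outcome | unexposed) = 91/2292 = 0.039703
Overall risk P(Y=1) = π·p₁ + (1−π)·p₀ = 0.118×0.085271 + 0.882×0.039703 = 0.04508.
Under exogeneity, PAF = [P(Y=1) − p₀] / P(Y=1).
PAF = (0.04508 − 0.039703) / 0.04508 ≈ 0.1193

PAF ≈ 0.119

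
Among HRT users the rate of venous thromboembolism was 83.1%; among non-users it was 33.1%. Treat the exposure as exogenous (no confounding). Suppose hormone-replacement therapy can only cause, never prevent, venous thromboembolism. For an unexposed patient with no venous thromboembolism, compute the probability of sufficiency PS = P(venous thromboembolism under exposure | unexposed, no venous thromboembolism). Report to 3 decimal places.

p₁ = 0.831, p₀ = 0.331.
Under exogeneity and monotonicity, PS = (p₁ − p₀) / (1 − p₀).
PS = (0.831 − 0.331) / (1 − 0.331) = 0.5 / 0.669 ≈ 0.7474

PS ≈ 0.747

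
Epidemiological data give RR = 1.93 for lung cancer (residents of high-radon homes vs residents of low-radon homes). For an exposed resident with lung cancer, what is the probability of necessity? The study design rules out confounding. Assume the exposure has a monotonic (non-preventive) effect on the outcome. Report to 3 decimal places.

PN ≈ 0.482

Under exogeneity and monotonicity, PN = (RR − 1) / RR = 1 − 1/RR.
PN = (1.93 − 1) / 1.93 = 0.93 / 1.93 ≈ 0.4819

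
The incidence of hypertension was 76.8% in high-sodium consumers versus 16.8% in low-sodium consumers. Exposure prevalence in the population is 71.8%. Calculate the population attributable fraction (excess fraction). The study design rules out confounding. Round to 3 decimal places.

p₁ = 0.768, p₀ = 0.168.
Overall risk P(Y=1) = π·p₁ + (1−π)·p₀ = 0.718×0.768 + 0.282×0.168 = 0.5988.
Under exogeneity, PAF = [P(Y=1) − p₀] / P(Y=1).
PAF = (0.5988 − 0.168) / 0.5988 ≈ 0.7194

PAF ≈ 0.719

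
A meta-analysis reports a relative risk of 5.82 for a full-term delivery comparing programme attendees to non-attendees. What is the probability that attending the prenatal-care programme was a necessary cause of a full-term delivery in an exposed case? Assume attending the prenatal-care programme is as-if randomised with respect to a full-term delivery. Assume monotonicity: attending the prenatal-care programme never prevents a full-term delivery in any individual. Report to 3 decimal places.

Under exogeneity and monotonicity, PN = (RR − 1) / RR = 1 − 1/RR.
PN = (5.82 − 1) / 5.82 = 4.82 / 5.82 ≈ 0.8282

PN ≈ 0.828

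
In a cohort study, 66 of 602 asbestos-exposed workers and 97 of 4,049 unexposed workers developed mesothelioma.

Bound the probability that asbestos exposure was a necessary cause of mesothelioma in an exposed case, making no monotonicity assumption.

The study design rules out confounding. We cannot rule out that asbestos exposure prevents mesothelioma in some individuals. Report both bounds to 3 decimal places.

0.781 ≤ PN ≤ 1.000

p₁ = P(outcome | exposed) = 66/602 = 0.10963
p₀ = P(outcome | unexposed) = 97/4049 = 0.023957
Under exogeneity alone the bounds on PN are max{0,(p₁−p₀)/p₁} ≤ PN ≤ min{1,(1−p₀)/p₁}.
  lower = (p₁ − p₀)/p₁ = 0.085678 / 0.10963 ≈ 0.7815
  upper = min{1, (1 − p₀)/p₁} = 0.97604 / 0.10963 ≈ 8.9027 → capped at 1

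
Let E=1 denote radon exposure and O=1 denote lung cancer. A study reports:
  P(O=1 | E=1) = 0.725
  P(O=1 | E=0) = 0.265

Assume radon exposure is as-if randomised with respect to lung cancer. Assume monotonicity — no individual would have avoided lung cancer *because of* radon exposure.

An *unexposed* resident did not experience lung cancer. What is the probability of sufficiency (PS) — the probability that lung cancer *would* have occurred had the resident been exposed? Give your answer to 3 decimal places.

Let p₁ = 0.725, p₀ = 0.265.
Under exogeneity and monotonicity, PS = (p₁ − p₀) / (1 − p₀).
PS = (0.725 − 0.265) / (1 − 0.265) = 0.46 / 0.735 ≈ 0.6259

PS ≈ 0.626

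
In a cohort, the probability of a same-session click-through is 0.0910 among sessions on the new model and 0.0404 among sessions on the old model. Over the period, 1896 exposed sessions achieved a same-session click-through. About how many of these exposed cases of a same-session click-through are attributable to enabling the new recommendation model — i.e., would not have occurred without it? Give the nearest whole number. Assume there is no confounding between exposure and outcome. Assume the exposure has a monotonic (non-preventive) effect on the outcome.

about 1054 cases

Let p₁ = 0.091, p₀ = 0.0404.
PN = (p₁ − p₀)/p₁ = (0.091 − 0.0404) / 0.091 ≈ 0.55604.
Attributable cases ≈ PN × (exposed cases) = 0.55604 × 1896 ≈ 1054.26.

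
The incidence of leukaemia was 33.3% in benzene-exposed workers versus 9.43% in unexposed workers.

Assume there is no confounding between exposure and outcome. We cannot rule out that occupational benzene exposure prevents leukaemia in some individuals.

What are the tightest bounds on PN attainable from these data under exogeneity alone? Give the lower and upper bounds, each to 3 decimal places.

p₁ = 0.333, p₀ = 0.0943.
Under exogeneity alone the bounds on PN are max{0,(p₁−p₀)/p₁} ≤ PN ≤ min{1,(1−p₀)/p₁}.
  lower = (p₁ − p₀)/p₁ = 0.2387 / 0.333 ≈ 0.7168
  upper = min{1, (1 − p₀)/p₁} = 0.9057 / 0.333 ≈ 2.7198 → capped at 1

0.717 ≤ PN ≤ 1.000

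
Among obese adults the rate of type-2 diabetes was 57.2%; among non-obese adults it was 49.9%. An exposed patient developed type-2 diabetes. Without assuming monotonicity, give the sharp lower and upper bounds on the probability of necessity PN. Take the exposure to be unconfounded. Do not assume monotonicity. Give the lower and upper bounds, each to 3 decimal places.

0.128 ≤ PN ≤ 0.876

p₁ = 0.572, p₀ = 0.499.
Under exogeneity alone the bounds on PN are max{0,(p₁−p₀)/p₁} ≤ PN ≤ min{1,(1−p₀)/p₁}.
  lower = (p₁ − p₀)/p₁ = 0.073 / 0.572 ≈ 0.1276
  upper = min{1, (1 − p₀)/p₁} = 0.501 / 0.572 ≈ 0.8759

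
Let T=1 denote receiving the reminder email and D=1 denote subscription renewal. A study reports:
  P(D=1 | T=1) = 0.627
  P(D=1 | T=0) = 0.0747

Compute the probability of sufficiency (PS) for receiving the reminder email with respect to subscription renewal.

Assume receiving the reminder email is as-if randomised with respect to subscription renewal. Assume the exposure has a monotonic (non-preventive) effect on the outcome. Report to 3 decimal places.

PS ≈ 0.597

Let p₁ = 0.627, p₀ = 0.0747.
Under exogeneity and monotonicity, PS = (p₁ − p₀) / (1 − p₀).
PS = (0.627 − 0.0747) / (1 − 0.0747) = 0.5523 / 0.9253 ≈ 0.5969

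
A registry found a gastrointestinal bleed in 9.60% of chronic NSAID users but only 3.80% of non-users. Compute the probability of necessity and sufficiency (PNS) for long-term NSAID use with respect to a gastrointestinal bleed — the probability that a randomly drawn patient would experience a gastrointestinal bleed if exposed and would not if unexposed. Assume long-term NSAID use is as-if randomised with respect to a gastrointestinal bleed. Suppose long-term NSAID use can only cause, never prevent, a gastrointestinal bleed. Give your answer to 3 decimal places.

PNS ≈ 0.058

p₁ = 0.096, p₀ = 0.038.
Under exogeneity and monotonicity, PNS = p₁ − p₀.
PNS = 0.096 − 0.038 = 0.058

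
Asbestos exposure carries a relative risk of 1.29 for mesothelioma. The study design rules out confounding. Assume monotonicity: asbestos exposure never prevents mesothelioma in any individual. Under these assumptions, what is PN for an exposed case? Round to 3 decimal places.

Under exogeneity and monotonicity, PN = (RR − 1) / RR = 1 − 1/RR.
PN = (1.29 − 1) / 1.29 = 0.29 / 1.29 ≈ 0.2248

PN ≈ 0.225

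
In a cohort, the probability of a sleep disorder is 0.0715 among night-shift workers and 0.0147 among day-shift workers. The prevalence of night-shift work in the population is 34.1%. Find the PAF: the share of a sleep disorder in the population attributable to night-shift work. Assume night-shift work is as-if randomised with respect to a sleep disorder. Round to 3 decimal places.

PAF ≈ 0.569

Let p₁ = 0.0715, p₀ = 0.0147.
Overall risk P(Y=1) = π·p₁ + (1−π)·p₀ = 0.341×0.0715 + 0.659×0.0147 = 0.034069.
Under exogeneity, PAF = [P(Y=1) − p₀] / P(Y=1).
PAF = (0.034069 − 0.0147) / 0.034069 ≈ 0.5685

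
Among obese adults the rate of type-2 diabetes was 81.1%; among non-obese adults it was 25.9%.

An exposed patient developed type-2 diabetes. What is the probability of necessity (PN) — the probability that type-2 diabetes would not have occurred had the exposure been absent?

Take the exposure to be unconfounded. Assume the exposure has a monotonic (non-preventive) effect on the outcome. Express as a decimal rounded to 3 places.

PN ≈ 0.681

p₁ = 0.811, p₀ = 0.259.
Under exogeneity and monotonicity, PN = (p₁ − p₀) / p₁.
PN = (0.811 − 0.259) / 0.811 = 0.552 / 0.811 ≈ 0.6806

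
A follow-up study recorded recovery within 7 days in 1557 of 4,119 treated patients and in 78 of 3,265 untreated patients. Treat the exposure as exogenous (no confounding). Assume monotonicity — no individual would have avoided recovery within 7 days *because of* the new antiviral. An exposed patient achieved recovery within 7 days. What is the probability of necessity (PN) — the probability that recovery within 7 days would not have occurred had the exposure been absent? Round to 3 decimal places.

PN ≈ 0.937

p₁ = P(outcome | exposed) = 1557/4119 = 0.378
p₀ = P(outcome | unexposed) = 78/3265 = 0.02389
Under exogeneity and monotonicity, PN = (p₁ − p₀) / p₁.
PN = (0.378 − 0.02389) / 0.378 = 0.35411 / 0.378 ≈ 0.9368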